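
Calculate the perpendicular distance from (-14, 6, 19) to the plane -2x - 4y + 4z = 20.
d = |(-2)(-14) + (-4)(6) + 4(19) - (20)| / √((-2)² + (-4)² + 4²) = 60/√36 = 10.0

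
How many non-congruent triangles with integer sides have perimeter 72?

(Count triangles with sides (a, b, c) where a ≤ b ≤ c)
With a ≤ b ≤ c and a + b + c = 72, the triangle inequality a + b > c gives c < 72/2, so c ≤ 35.
Iterate a from 1 to ⌊p/3⌋ = 24; for each a, b ranges from a to ⌊(p−a)/2⌋ with c = p − a − b, keeping only c ≥ b.
Triples: (2, 35, 35), (3, 34, 35), (4, 33, 35), …
Count = 108 triangles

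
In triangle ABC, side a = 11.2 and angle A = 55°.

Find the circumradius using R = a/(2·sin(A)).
R = a/(2·sin(A)) = 11.2/(2·sin(55°))
R = 11.2/(2·0.819152) = 11.2/1.638304 = 6.836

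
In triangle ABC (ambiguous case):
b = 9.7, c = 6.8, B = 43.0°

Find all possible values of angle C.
sin(C)/c = sin(B)/b  →  sin(C) = c·sin(B)/b = 6.8·sin(43.0°)/9.7 = 0.478102
C₁ = arcsin(0.478102) = 28.56°,  C₂ = 180° - C₁ = 151.44°
Check C₂: A = 180° - 43.0° - 151.44° = -14.44° ≤ 0, rejected
C = 28.56° (one solution)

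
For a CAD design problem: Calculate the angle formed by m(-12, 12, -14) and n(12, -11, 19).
m·n = -542, |m|² = 484, |n|² = 626
cos θ = -542/√302984 ≈ -0.9847
θ ≈ 170.0°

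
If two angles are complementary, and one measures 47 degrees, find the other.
Complementary angles sum to 90 degrees.
Other angle = 90 - 47
Other angle = 43 degrees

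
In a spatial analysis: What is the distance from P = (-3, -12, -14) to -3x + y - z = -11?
d = |(-3)(-3) + 1(-12) + (-1)(-14) - (-11)| / √((-3)² + 1² + (-1)²) = 22/√11 = 6.633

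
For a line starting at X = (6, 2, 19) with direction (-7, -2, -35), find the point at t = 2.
P(2) = (6 + (-7)(2), 2 + (-2)(2), 19 + (-35)(2)) = (-8, -2, -51)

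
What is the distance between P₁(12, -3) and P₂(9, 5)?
Using the distance formula: d = sqrt((x₂-x₁)² + (y₂-y₁)²)
dx = 9 - 12 = -3
dy = 5 - (-3) = 8
d = sqrt((-3)² + 8²) = sqrt(9 + 64) = sqrt(73) = 8.54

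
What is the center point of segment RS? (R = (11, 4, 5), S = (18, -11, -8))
Midpoint = ((11+18)/2, (4-11)/2, (5-8)/2) = (14.5, -3.5, -1.5)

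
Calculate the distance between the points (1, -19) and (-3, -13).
Using the distance formula: d = sqrt((x₂-x₁)² + (y₂-y₁)²)
dx = (-3) - 1 = -4
dy = (-13) - (-19) = 6
d = sqrt((-4)² + 6²) = sqrt(16 + 36) = sqrt(52) = 7.21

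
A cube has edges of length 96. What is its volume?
Volume = s³
Volume = 96³
Volume = 884736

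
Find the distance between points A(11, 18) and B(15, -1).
Using the distance formula: d = sqrt((x₂-x₁)² + (y₂-y₁)²)
dx = 15 - 11 = 4
dy = (-1) - 18 = -19
d = sqrt(4² + (-19)²) = sqrt(16 + 361) = sqrt(377) = 19.42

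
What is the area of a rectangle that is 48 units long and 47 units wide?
Area = length * width
Area = 48 * 47
Area = 2256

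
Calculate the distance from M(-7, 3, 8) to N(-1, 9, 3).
d = √[(6)² + (6)² + (-5)²] = √97 = 9.849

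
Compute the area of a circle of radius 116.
Area = pi * r²
Area = pi * 116²
Area = pi * 13456
Area = 42273.27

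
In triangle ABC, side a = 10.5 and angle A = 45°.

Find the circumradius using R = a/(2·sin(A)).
R = a/(2·sin(A)) = 10.5/(2·sin(45°))
R = 10.5/(2·0.707107) = 10.5/1.414214 = 7.425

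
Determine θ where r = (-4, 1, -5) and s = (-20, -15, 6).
r·s = 35, |r|² = 42, |s|² = 661
cos θ = 35/√27762 ≈ 0.2101
θ ≈ 77.87°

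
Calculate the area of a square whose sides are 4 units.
Area = s²
Area = 4²
Area = 16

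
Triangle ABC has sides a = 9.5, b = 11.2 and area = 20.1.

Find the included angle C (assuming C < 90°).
Area = ½ab·sin(C)  →  sin(C) = 2·Area/(ab)
sin(C) = 2·20.1/(9.5·11.2) = 0.377820
C = arcsin(0.377820) = 22.2°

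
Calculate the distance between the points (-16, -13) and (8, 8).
Using the distance formula: d = sqrt((x₂-x₁)² + (y₂-y₁)²)
dx = 8 - (-16) = 24
dy = 8 - (-13) = 21
d = sqrt(24² + 21²) = sqrt(576 + 441) = sqrt(1017) = 31.89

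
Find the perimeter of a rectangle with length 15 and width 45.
Perimeter = 2 * (length + width)
Perimeter = 2 * (15 + 45)
Perimeter = 2 * 60
Perimeter = 120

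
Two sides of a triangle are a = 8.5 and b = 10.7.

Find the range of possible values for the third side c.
By the triangle inequality: |a - b| < c < a + b
|8.5 - 10.7| < c < 8.5 + 10.7
2.2 < c < 19.2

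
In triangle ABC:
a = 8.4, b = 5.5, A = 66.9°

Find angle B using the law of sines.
sin(B)/b = sin(A)/a
sin(B) = b·sin(A)/a = 5.5·sin(66.9°)/8.4 = 0.602264
B = arcsin(0.602264) = 37.03°  (b ≤ a, so B ≤ A and the acute solution is unique)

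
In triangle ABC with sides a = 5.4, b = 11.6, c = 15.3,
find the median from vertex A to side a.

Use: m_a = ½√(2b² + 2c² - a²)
m_a = ½√(2·11.6² + 2·15.3² - 5.4²)
m_a = ½√(269.12 + 468.18 - 29.16) = ½√708.14 = 13.31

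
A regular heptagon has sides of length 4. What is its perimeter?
Perimeter = number of sides * side length
Perimeter = 7 * 4
Perimeter = 28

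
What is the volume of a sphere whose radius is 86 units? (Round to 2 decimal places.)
Volume = (4/3) * pi * r³
Volume = (4/3) * pi * 86³
Volume = (4/3) * pi * 636056
Volume = 2664305.14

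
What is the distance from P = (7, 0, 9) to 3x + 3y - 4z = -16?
d = |3(7) + 3(0) + (-4)(9) - (-16)| / √(3² + 3² + (-4)²) = 1/√34 = 0.1715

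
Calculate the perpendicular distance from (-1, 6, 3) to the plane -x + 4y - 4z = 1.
d = |(-1)(-1) + 4(6) + (-4)(3) - (1)| / √((-1)² + 4² + (-4)²) = 12/√33 = 2.089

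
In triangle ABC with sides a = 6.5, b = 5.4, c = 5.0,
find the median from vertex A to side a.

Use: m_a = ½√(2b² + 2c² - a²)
m_a = ½√(2·5.4² + 2·5.0² - 6.5²)
m_a = ½√(58.32 + 50 - 42.25) = ½√66.07 = 4.064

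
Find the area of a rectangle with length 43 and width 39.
Area = length * width
Area = 43 * 39
Area = 1677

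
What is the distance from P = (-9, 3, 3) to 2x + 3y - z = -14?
d = |2(-9) + 3(3) + (-1)(3) - (-14)| / √(2² + 3² + (-1)²) = 2/√14 = 0.5345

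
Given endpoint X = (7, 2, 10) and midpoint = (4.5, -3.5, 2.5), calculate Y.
Y = (2×4.5 - 7, 2×(-3.5) - 2, 2×2.5 - 10) = (2, -9, -5)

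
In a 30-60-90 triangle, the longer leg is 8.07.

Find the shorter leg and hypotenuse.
In a 30-60-90 triangle, sides are in ratio 1 : √3 : 2.
Long leg = short leg·√3  →  short leg = 8.07/√3 = 4.659
Hypotenuse = 2·(short leg) = 2·8.07/√3 = 9.318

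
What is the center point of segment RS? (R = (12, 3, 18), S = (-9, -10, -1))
Midpoint = ((12-9)/2, (3-10)/2, (18-1)/2) = (1.5, -3.5, 8.5)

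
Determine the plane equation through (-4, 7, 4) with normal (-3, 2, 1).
d = n·P = (-3)(-4) + (2)(7) + (1)(4) = 30
Plane: -3x + 2y + z = 30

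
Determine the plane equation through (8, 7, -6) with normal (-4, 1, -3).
d = n·P = (-4)(8) + (1)(7) + (-3)(-6) = -7
Plane: -4x + y - 3z = -7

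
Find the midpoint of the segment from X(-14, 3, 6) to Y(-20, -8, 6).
Midpoint = ((-14-20)/2, (3-8)/2, (6+6)/2) = (-17, -2.5, 6)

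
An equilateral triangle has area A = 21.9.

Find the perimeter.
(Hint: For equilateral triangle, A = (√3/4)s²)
A = (√3/4)s²  →  s² = 4A/√3 = 4·21.9/√3 = 50.5759
s = 7.11167
Perimeter = 3s = 21.34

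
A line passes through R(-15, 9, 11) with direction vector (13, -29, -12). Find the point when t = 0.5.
P(0.5) = (-15 + 13(0.5), 9 + (-29)(0.5), 11 + (-12)(0.5)) = (-8.5, -5.5, 5)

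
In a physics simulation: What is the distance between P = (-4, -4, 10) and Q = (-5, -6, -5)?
d = √[(-1)² + (-2)² + (-15)²] = √230 = 15.17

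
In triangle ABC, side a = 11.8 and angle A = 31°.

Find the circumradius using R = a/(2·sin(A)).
R = a/(2·sin(A)) = 11.8/(2·sin(31°))
R = 11.8/(2·0.515038) = 11.8/1.030076 = 11.46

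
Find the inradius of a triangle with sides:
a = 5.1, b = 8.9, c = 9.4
s = (a+b+c)/2 = (5.1+8.9+9.4)/2 = 11.7
Area = √(s(s-a)(s-b)(s-c)) = √(11.7·6.6·2.8·2.3) = 22.3002
r = Area/s = 22.3002/11.7 = 1.906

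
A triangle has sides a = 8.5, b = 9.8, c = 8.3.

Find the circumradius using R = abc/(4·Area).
s = (a+b+c)/2 = 13.3
Area = √(s(s-a)(s-b)(s-c)) = √(13.3·4.8·3.5·5) = 33.4245
R = abc/(4·Area) = (8.5·9.8·8.3)/(4·33.4245) = 691.39/133.698 = 5.171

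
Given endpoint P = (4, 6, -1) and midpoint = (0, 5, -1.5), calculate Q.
Q = (2×0 - 4, 2×5 - 6, 2×(-1.5) - (-1)) = (-4, 4, -2)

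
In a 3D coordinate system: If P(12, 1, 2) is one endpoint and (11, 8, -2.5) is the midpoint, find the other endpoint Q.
Q = (2×11 - 12, 2×8 - 1, 2×(-2.5) - 2) = (10, 15, -7)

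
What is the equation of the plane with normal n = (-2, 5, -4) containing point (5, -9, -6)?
d = n·P = (-2)(5) + (5)(-9) + (-4)(-6) = -31
Plane: -2x + 5y - 4z = -31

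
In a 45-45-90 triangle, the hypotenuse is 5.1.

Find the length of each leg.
In a 45-45-90 triangle, hypotenuse = leg·√2  →  leg = hypotenuse/√2
leg = 5.1/√2 = 3.606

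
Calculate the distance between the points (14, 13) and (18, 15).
Using the distance formula: d = sqrt((x₂-x₁)² + (y₂-y₁)²)
dx = 18 - 14 = 4
dy = 15 - 13 = 2
d = sqrt(4² + 2²) = sqrt(16 + 4) = sqrt(20) = 4.47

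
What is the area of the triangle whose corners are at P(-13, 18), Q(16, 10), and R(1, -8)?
Using the coordinate formula: Area = (1/2)|x₁(y₂-y₃) + x₂(y₃-y₁) + x₃(y₁-y₂)|
Area = (1/2)|(-13)(10-(-8)) + 16((-8)-18) + 1(18-10)|
Area = (1/2)|(-13)*18 + 16*(-26) + 1*8|
Area = (1/2)|(-234) + (-416) + 8|
Area = (1/2)*642 = 321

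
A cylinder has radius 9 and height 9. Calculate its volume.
Volume = pi * r² * h
Volume = pi * 9² * 9
Volume = pi * 81 * 9
Volume = pi * 729
Volume = 2290.22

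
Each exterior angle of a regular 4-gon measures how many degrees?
Exterior angle of a regular n-gon = 360/n
Exterior angle = 360/4
Exterior angle = 90 degrees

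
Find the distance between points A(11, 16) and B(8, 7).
Using the distance formula: d = sqrt((x₂-x₁)² + (y₂-y₁)²)
dx = 8 - 11 = -3
dy = 7 - 16 = -9
d = sqrt((-3)² + (-9)²) = sqrt(9 + 81) = sqrt(90) = 9.49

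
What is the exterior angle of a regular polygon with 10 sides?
Exterior angle of a regular n-gon = 360/n
Exterior angle = 360/10
Exterior angle = 36 degrees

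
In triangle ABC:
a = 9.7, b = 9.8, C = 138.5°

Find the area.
Using A = ½ab·sin(C):
A = ½·9.7·9.8·sin(138.5°) = ½·95.06·0.662620 = 31.49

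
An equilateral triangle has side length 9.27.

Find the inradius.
For an equilateral triangle, r = s/(2√3) where s is the side.
r = 9.27/(2√3) = 9.27/3.464102 = 2.676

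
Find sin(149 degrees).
sin(149 degrees) = 0.515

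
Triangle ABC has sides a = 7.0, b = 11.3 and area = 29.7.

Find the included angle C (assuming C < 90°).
Area = ½ab·sin(C)  →  sin(C) = 2·Area/(ab)
sin(C) = 2·29.7/(7.0·11.3) = 0.750948
C = arcsin(0.750948) = 48.67°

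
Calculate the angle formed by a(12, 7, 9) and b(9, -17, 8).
a·b = 61, |a|² = 274, |b|² = 434
cos θ = 61/√118916 ≈ 0.1769
θ ≈ 79.81°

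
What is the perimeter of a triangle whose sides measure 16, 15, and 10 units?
Perimeter = sum of all sides
Perimeter = 16 + 15 + 10
Perimeter = 41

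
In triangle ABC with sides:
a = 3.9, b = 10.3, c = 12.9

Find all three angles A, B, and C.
By the law of cosines:
cos(A) = (b² + c² - a²)/(2bc) = 0.968202  →  A = 14.49°
cos(B) = (a² + c² - b²)/(2ac) = 0.750646  →  B = 41.35°
cos(C) = (a² + b² - c²)/(2ab) = -0.561489  →  C = 124.2°
Check: A + B + C = 180.0° ✓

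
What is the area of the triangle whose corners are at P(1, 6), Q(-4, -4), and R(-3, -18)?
Using the coordinate formula: Area = (1/2)|x₁(y₂-y₃) + x₂(y₃-y₁) + x₃(y₁-y₂)|
Area = (1/2)|1((-4)-(-18)) + (-4)((-18)-6) + (-3)(6-(-4))|
Area = (1/2)|1*14 + (-4)*(-24) + (-3)*10|
Area = (1/2)|14 + 96 + (-30)|
Area = (1/2)*80 = 40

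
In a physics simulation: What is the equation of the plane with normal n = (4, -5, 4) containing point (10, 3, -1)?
d = n·P = (4)(10) + (-5)(3) + (4)(-1) = 21
Plane: 4x - 5y + 4z = 21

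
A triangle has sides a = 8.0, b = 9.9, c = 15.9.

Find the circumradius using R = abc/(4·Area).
s = (a+b+c)/2 = 16.9
Area = √(s(s-a)(s-b)(s-c)) = √(16.9·8.9·7·1) = 32.448
R = abc/(4·Area) = (8.0·9.9·15.9)/(4·32.448) = 1259.28/129.792 = 9.702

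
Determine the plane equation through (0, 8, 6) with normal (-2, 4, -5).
d = n·P = (-2)(0) + (4)(8) + (-5)(6) = 2
Plane: -2x + 4y - 5z = 2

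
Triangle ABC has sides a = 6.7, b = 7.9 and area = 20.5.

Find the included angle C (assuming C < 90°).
Area = ½ab·sin(C)  →  sin(C) = 2·Area/(ab)
sin(C) = 2·20.5/(6.7·7.9) = 0.774608
C = arcsin(0.774608) = 50.77°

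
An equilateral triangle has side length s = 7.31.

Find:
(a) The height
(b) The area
(a) Height h = s·√3/2 = 7.31·√3/2 = 6.331
(b) Area = (√3/4)·s² = (√3/4)·7.31² = (√3/4)·53.4361 = 23.14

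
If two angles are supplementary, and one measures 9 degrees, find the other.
Supplementary angles sum to 180 degrees.
Other angle = 180 - 9
Other angle = 171 degrees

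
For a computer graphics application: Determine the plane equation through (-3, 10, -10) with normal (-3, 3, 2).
d = n·P = (-3)(-3) + (3)(10) + (2)(-10) = 19
Plane: -3x + 3y + 2z = 19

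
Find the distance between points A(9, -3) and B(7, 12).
Using the distance formula: d = sqrt((x₂-x₁)² + (y₂-y₁)²)
dx = 7 - 9 = -2
dy = 12 - (-3) = 15
d = sqrt((-2)² + 15²) = sqrt(4 + 225) = sqrt(229) = 15.13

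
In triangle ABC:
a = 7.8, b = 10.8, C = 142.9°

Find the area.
Using A = ½ab·sin(C):
A = ½·7.8·10.8·sin(142.9°) = ½·84.24·0.603208 = 25.41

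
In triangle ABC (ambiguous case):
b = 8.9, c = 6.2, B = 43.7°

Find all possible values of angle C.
sin(C)/c = sin(B)/b  →  sin(C) = c·sin(B)/b = 6.2·sin(43.7°)/8.9 = 0.481289
C₁ = arcsin(0.481289) = 28.77°,  C₂ = 180° - C₁ = 151.23°
Check C₂: A = 180° - 43.7° - 151.23° = -14.93° ≤ 0, rejected
C = 28.77° (one solution)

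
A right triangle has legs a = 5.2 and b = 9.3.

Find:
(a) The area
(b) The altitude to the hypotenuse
(a) Area = ½ab = ½·5.2·9.3 = 24.18
(b) Hypotenuse c = √(5.2² + 9.3²) = √113.53 = 10.655
    Area = ½·c·h_c  →  h_c = 2·Area/c = 2·24.18/10.655 = 4.539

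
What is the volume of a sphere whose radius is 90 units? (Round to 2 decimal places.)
Volume = (4/3) * pi * r³
Volume = (4/3) * pi * 90³
Volume = (4/3) * pi * 729000
Volume = 3053628.06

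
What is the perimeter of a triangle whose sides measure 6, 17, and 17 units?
Perimeter = sum of all sides
Perimeter = 6 + 17 + 17
Perimeter = 40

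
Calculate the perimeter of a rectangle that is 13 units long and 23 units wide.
Perimeter = 2 * (length + width)
Perimeter = 2 * (13 + 23)
Perimeter = 2 * 36
Perimeter = 72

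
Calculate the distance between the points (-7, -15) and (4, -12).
Using the distance formula: d = sqrt((x₂-x₁)² + (y₂-y₁)²)
dx = 4 - (-7) = 11
dy = (-12) - (-15) = 3
d = sqrt(11² + 3²) = sqrt(121 + 9) = sqrt(130) = 11.40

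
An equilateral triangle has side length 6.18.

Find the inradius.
For an equilateral triangle, r = s/(2√3) where s is the side.
r = 6.18/(2√3) = 6.18/3.464102 = 1.784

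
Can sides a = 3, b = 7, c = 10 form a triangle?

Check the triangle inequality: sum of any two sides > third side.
No: 3 + 7 = 10 is not > 10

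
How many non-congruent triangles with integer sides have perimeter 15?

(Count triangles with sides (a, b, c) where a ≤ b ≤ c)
With a ≤ b ≤ c and a + b + c = 15, the triangle inequality a + b > c gives c < 15/2, so c ≤ 7.
Iterate a from 1 to ⌊p/3⌋ = 5; for each a, b ranges from a to ⌊(p−a)/2⌋ with c = p − a − b, keeping only c ≥ b.
Triples: (1, 7, 7), (2, 6, 7), (3, 5, 7), …
Count = 7 triangles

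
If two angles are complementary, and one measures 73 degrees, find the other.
Complementary angles sum to 90 degrees.
Other angle = 90 - 73
Other angle = 17 degrees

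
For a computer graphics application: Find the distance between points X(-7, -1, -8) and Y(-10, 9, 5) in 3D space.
d = √[(-3)² + (10)² + (13)²] = √278 = 16.67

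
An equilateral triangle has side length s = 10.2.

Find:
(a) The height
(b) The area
(a) Height h = s·√3/2 = 10.2·√3/2 = 8.833
(b) Area = (√3/4)·s² = (√3/4)·10.2² = (√3/4)·104.04 = 45.05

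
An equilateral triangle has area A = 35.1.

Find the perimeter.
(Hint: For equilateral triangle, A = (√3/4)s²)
A = (√3/4)s²  →  s² = 4A/√3 = 4·35.1/√3 = 81.06
s = 9.00333
Perimeter = 3s = 27.01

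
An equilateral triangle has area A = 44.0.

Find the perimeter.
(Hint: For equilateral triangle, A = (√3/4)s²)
A = (√3/4)s²  →  s² = 4A/√3 = 4·44.0/√3 = 101.614
s = 10.0804
Perimeter = 3s = 30.24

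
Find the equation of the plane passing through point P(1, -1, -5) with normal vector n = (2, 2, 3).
d = n·P = (2)(1) + (2)(-1) + (3)(-5) = -15
Plane: 2x + 2y + 3z = -15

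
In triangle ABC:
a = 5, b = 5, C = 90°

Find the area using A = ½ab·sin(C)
A = ½·5·5·sin(90°) = ½·25·1.000000 = 12.5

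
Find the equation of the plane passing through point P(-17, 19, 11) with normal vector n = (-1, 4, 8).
d = n·P = (-1)(-17) + (4)(19) + (8)(11) = 181
Plane: -x + 4y + 8z = 181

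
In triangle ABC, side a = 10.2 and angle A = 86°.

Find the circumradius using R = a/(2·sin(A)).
R = a/(2·sin(A)) = 10.2/(2·sin(86°))
R = 10.2/(2·0.997564) = 10.2/1.995128 = 5.112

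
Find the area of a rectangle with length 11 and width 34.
Area = length * width
Area = 11 * 34
Area = 374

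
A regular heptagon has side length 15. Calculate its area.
For a regular 7-gon with side length s = 15:
Apothem a = s / (2*tan(pi/7)) = 15 / (2*tan(pi/7)) ≈ 15.5739
Perimeter P = 7 * 15 = 105
Area = (1/2) * P * a = (1/2) * 105 * 15.5739 = 817.63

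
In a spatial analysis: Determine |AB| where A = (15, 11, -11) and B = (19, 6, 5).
d = √[(4)² + (-5)² + (16)²] = √297 = 17.23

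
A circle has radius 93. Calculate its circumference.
Circumference = 2 * pi * r
Circumference = 2 * pi * 93
Circumference = 584.34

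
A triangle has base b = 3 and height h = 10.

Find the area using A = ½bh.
A = ½·3·10 = 15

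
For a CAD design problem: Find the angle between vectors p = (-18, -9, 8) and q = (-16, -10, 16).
p·q = 506, |p|² = 469, |q|² = 612
cos θ = 506/√287028 ≈ 0.9445
θ ≈ 19.18°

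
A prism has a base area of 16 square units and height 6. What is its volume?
Volume = base area * height
Volume = 16 * 6
Volume = 96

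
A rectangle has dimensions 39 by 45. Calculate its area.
Area = length * width
Area = 39 * 45
Area = 1755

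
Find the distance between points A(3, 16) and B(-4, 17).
Using the distance formula: d = sqrt((x₂-x₁)² + (y₂-y₁)²)
dx = (-4) - 3 = -7
dy = 17 - 16 = 1
d = sqrt((-7)² + 1²) = sqrt(49 + 1) = sqrt(50) = 7.07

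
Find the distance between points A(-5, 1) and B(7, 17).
Using the distance formula: d = sqrt((x₂-x₁)² + (y₂-y₁)²)
dx = 7 - (-5) = 12
dy = 17 - 1 = 16
d = sqrt(12² + 16²) = sqrt(144 + 256) = sqrt(400) = 20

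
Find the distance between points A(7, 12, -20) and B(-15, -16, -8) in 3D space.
d = √[(-22)² + (-28)² + (12)²] = √1412 = 37.58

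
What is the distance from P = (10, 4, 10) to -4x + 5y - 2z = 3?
d = |(-4)(10) + 5(4) + (-2)(10) - (3)| / √((-4)² + 5² + (-2)²) = 43/√45 = 6.41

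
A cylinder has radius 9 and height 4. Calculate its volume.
Volume = pi * r² * h
Volume = pi * 9² * 4
Volume = pi * 81 * 4
Volume = pi * 324
Volume = 1017.88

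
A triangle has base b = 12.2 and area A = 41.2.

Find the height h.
A = ½bh  →  h = 2A/b
h = 2·41.2/12.2 = 6.754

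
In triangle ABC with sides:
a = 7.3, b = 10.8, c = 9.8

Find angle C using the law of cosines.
cos(C) = (a² + b² - c²)/(2ab)
cos(C) = (7.3² + 10.8² - 9.8²)/(2·7.3·10.8) = 73.89/157.68 = 0.468607
C = arccos(0.468607) = 62.06°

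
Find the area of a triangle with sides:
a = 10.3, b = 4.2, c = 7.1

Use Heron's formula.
s = (a+b+c)/2 = (10.3+4.2+7.1)/2 = 10.8
A = √(s(s-a)(s-b)(s-c)) = √(10.8·0.5·6.6·3.7)
A = √131.868 = 11.48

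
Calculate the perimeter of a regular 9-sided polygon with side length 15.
Perimeter = number of sides * side length
Perimeter = 9 * 15
Perimeter = 135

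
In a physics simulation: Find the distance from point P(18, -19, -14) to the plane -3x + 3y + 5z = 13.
d = |(-3)(18) + 3(-19) + 5(-14) - (13)| / √((-3)² + 3² + 5²) = 194/√43 = 29.58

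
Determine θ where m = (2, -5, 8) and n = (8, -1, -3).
m·n = -3, |m|² = 93, |n|² = 74
cos θ = -3/√6882 ≈ -0.03616
θ ≈ 92.07°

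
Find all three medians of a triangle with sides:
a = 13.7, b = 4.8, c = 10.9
Using m_x = ½√(2y² + 2z² - x²):
m_a = ½√(2·4.8² + 2·10.9² - 13.7²) = ½√96.01 = 4.899
m_b = ½√(2·13.7² + 2·10.9² - 4.8²) = ½√589.96 = 12.14
m_c = ½√(2·13.7² + 2·4.8² - 10.9²) = ½√302.65 = 8.698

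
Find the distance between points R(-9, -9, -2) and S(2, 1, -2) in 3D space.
d = √[(11)² + (10)² + (0)²] = √221 = 14.87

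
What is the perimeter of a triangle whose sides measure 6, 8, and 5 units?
Perimeter = sum of all sides
Perimeter = 6 + 8 + 5
Perimeter = 19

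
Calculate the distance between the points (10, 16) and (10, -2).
Using the distance formula: d = sqrt((x₂-x₁)² + (y₂-y₁)²)
dx = 10 - 10 = 0
dy = (-2) - 16 = -18
d = sqrt(0² + (-18)²) = sqrt(0 + 324) = sqrt(324) = 18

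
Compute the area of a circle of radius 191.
Area = pi * r²
Area = pi * 191²
Area = pi * 36481
Area = 114608.44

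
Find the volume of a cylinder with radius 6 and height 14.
Volume = pi * r² * h
Volume = pi * 6² * 14
Volume = pi * 36 * 14
Volume = pi * 504
Volume = 1583.36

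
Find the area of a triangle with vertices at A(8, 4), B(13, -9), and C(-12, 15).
Using the coordinate formula: Area = (1/2)|x₁(y₂-y₃) + x₂(y₃-y₁) + x₃(y₁-y₂)|
Area = (1/2)|8((-9)-15) + 13(15-4) + (-12)(4-(-9))|
Area = (1/2)|8*(-24) + 13*11 + (-12)*13|
Area = (1/2)|(-192) + 143 + (-156)|
Area = (1/2)*205 = 102.50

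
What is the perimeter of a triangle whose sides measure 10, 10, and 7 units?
Perimeter = sum of all sides
Perimeter = 10 + 10 + 7
Perimeter = 27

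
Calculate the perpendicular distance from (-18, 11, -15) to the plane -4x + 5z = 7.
d = |(-4)(-18) + 0(11) + 5(-15) - (7)| / √((-4)² + 0² + 5²) = 10/√41 = 1.562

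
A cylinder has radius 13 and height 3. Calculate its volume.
Volume = pi * r² * h
Volume = pi * 13² * 3
Volume = pi * 169 * 3
Volume = pi * 507
Volume = 1592.79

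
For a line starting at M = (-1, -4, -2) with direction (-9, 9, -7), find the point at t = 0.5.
P(0.5) = (-1 + (-9)(0.5), -4 + 9(0.5), -2 + (-7)(0.5)) = (-5.5, 0.5, -5.5)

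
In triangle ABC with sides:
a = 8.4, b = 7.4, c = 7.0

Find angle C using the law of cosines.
cos(C) = (a² + b² - c²)/(2ab)
cos(C) = (8.4² + 7.4² - 7.0²)/(2·8.4·7.4) = 76.32/124.32 = 0.613900
C = arccos(0.613900) = 52.13°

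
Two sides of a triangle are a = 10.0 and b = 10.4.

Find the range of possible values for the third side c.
By the triangle inequality: |a - b| < c < a + b
|10.0 - 10.4| < c < 10.0 + 10.4
0.4 < c < 20.4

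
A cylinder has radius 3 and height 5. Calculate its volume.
Volume = pi * r² * h
Volume = pi * 3² * 5
Volume = pi * 9 * 5
Volume = pi * 45
Volume = 141.37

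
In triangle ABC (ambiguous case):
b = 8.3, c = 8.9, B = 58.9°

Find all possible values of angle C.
sin(C)/c = sin(B)/b  →  sin(C) = c·sin(B)/b = 8.9·sin(58.9°)/8.3 = 0.918166
C₁ = arcsin(0.918166) = 66.66°,  C₂ = 180° - C₁ = 113.34°
Check C₂: A = 180° - 58.9° - 113.34° = 7.76° > 0 ✓
C = 66.66° or C = 113.34° (two solutions)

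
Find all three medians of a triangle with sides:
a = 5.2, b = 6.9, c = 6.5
Using m_x = ½√(2y² + 2z² - x²):
m_a = ½√(2·6.9² + 2·6.5² - 5.2²) = ½√152.68 = 6.178
m_b = ½√(2·5.2² + 2·6.5² - 6.9²) = ½√90.97 = 4.769
m_c = ½√(2·5.2² + 2·6.9² - 6.5²) = ½√107.05 = 5.173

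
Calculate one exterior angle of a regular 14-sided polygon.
Exterior angle of a regular n-gon = 360/n
Exterior angle = 360/14
Exterior angle = 25.71 degrees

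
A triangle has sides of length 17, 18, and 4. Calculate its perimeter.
Perimeter = sum of all sides
Perimeter = 17 + 18 + 4
Perimeter = 39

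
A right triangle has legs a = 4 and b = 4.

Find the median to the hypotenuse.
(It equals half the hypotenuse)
Hypotenuse c = √(4² + 4²) = √32 = 5.65685
Median to hypotenuse = c/2 = 2.828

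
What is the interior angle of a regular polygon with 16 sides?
Interior angle of a regular n-gon = (n-2)*180/n
Interior angle = (16-2)*180/16
Interior angle = 14*180/16
Interior angle = 2520/16
Interior angle = 157.50 degrees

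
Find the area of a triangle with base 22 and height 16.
Area = (1/2) * base * height
Area = (1/2) * 22 * 16
Area = 176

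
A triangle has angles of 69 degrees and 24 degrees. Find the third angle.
Sum of angles in a triangle = 180 degrees
Third angle = 180 - 69 - 24
Third angle = 87 degrees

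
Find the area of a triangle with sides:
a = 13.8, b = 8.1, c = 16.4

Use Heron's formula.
s = (a+b+c)/2 = (13.8+8.1+16.4)/2 = 19.15
A = √(s(s-a)(s-b)(s-c)) = √(19.15·5.35·11.05·2.75)
A = √3113.28 = 55.8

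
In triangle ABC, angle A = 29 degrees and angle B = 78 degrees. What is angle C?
Sum of angles in a triangle = 180 degrees
Third angle = 180 - 29 - 78
Third angle = 73 degrees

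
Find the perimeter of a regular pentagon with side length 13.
Perimeter = number of sides * side length
Perimeter = 5 * 13
Perimeter = 65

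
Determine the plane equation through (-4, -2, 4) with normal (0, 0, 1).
d = n·P = (0)(-4) + (0)(-2) + (1)(4) = 4
Plane: z = 4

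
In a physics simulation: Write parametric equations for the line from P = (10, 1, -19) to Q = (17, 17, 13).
Direction vector d = Q - P = (7, 16, 32)
x = 10 + 7t, y = 1 + 16t, z = -19 + 32t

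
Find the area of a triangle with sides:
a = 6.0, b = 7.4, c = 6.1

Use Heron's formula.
s = (a+b+c)/2 = (6.0+7.4+6.1)/2 = 9.75
A = √(s(s-a)(s-b)(s-c)) = √(9.75·3.75·2.35·3.65)
A = √313.615 = 17.71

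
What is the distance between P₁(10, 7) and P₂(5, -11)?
Using the distance formula: d = sqrt((x₂-x₁)² + (y₂-y₁)²)
dx = 5 - 10 = -5
dy = (-11) - 7 = -18
d = sqrt((-5)² + (-18)²) = sqrt(25 + 324) = sqrt(349) = 18.68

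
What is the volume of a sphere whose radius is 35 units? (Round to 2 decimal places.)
Volume = (4/3) * pi * r³
Volume = (4/3) * pi * 35³
Volume = (4/3) * pi * 42875
Volume = 179594.38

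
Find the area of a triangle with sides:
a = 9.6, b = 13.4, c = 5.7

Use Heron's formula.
s = (a+b+c)/2 = (9.6+13.4+5.7)/2 = 14.35
A = √(s(s-a)(s-b)(s-c)) = √(14.35·4.75·0.95·8.65)
A = √560.125 = 23.67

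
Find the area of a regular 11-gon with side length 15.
For a regular 11-gon with side length s = 15:
Apothem a = s / (2*tan(pi/11)) = 15 / (2*tan(pi/11)) ≈ 25.5427
Perimeter P = 11 * 15 = 165
Area = (1/2) * P * a = (1/2) * 165 * 25.5427 = 2107.27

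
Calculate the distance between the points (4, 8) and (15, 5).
Using the distance formula: d = sqrt((x₂-x₁)² + (y₂-y₁)²)
dx = 15 - 4 = 11
dy = 5 - 8 = -3
d = sqrt(11² + (-3)²) = sqrt(121 + 9) = sqrt(130) = 11.40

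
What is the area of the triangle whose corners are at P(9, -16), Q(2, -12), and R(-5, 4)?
Using the coordinate formula: Area = (1/2)|x₁(y₂-y₃) + x₂(y₃-y₁) + x₃(y₁-y₂)|
Area = (1/2)|9((-12)-4) + 2(4-(-16)) + (-5)((-16)-(-12))|
Area = (1/2)|9*(-16) + 2*20 + (-5)*(-4)|
Area = (1/2)|(-144) + 40 + 20|
Area = (1/2)*84 = 42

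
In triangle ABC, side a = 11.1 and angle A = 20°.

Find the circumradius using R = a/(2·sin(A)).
R = a/(2·sin(A)) = 11.1/(2·sin(20°))
R = 11.1/(2·0.342020) = 11.1/0.684040 = 16.23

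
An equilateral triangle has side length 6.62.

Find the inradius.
For an equilateral triangle, r = s/(2√3) where s is the side.
r = 6.62/(2√3) = 6.62/3.464102 = 1.911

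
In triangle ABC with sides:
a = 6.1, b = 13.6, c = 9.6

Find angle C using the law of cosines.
cos(C) = (a² + b² - c²)/(2ab)
cos(C) = (6.1² + 13.6² - 9.6²)/(2·6.1·13.6) = 130.01/165.92 = 0.783570
C = arccos(0.783570) = 38.41°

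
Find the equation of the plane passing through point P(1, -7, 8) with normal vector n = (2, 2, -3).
d = n·P = (2)(1) + (2)(-7) + (-3)(8) = -36
Plane: 2x + 2y - 3z = -36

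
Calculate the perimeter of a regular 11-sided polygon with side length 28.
Perimeter = number of sides * side length
Perimeter = 11 * 28
Perimeter = 308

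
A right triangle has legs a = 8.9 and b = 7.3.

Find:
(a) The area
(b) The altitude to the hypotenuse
(a) Area = ½ab = ½·8.9·7.3 = 32.485
(b) Hypotenuse c = √(8.9² + 7.3²) = √132.5 = 11.5109
    Area = ½·c·h_c  →  h_c = 2·Area/c = 2·32.485/11.5109 = 5.644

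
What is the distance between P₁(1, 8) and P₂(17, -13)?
Using the distance formula: d = sqrt((x₂-x₁)² + (y₂-y₁)²)
dx = 17 - 1 = 16
dy = (-13) - 8 = -21
d = sqrt(16² + (-21)²) = sqrt(256 + 441) = sqrt(697) = 26.40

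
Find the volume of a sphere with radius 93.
Volume = (4/3) * pi * r³
Volume = (4/3) * pi * 93³
Volume = (4/3) * pi * 804357
Volume = 3369282.72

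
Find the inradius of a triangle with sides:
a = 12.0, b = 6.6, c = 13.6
s = (a+b+c)/2 = (12.0+6.6+13.6)/2 = 16.1
Area = √(s(s-a)(s-b)(s-c)) = √(16.1·4.1·9.5·2.5) = 39.5947
r = Area/s = 39.5947/16.1 = 2.459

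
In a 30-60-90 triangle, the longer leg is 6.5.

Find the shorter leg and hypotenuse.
In a 30-60-90 triangle, sides are in ratio 1 : √3 : 2.
Long leg = short leg·√3  →  short leg = 6.5/√3 = 3.753
Hypotenuse = 2·(short leg) = 2·6.5/√3 = 7.506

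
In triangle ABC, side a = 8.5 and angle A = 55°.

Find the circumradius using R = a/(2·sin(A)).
R = a/(2·sin(A)) = 8.5/(2·sin(55°))
R = 8.5/(2·0.819152) = 8.5/1.638304 = 5.188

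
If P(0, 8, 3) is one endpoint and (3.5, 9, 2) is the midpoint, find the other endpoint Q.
Q = (2×3.5 - 0, 2×9 - 8, 2×2 - 3) = (7, 10, 1)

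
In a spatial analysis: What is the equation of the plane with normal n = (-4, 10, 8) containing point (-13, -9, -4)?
d = n·P = (-4)(-13) + (10)(-9) + (8)(-4) = -70
Plane: -4x + 10y + 8z = -70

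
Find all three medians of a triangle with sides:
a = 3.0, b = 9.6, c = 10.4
Using m_x = ½√(2y² + 2z² - x²):
m_a = ½√(2·9.6² + 2·10.4² - 3.0²) = ½√391.64 = 9.895
m_b = ½√(2·3.0² + 2·10.4² - 9.6²) = ½√142.16 = 5.962
m_c = ½√(2·3.0² + 2·9.6² - 10.4²) = ½√94.16 = 4.852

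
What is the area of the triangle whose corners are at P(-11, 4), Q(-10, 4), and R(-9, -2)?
Using the coordinate formula: Area = (1/2)|x₁(y₂-y₃) + x₂(y₃-y₁) + x₃(y₁-y₂)|
Area = (1/2)|(-11)(4-(-2)) + (-10)((-2)-4) + (-9)(4-4)|
Area = (1/2)|(-11)*6 + (-10)*(-6) + (-9)*0|
Area = (1/2)|(-66) + 60 + 0|
Area = (1/2)*6 = 3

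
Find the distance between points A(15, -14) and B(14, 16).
Using the distance formula: d = sqrt((x₂-x₁)² + (y₂-y₁)²)
dx = 14 - 15 = -1
dy = 16 - (-14) = 30
d = sqrt((-1)² + 30²) = sqrt(1 + 900) = sqrt(901) = 30.02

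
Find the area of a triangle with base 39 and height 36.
Area = (1/2) * base * height
Area = (1/2) * 39 * 36
Area = 702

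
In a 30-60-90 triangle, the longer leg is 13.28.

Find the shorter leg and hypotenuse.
In a 30-60-90 triangle, sides are in ratio 1 : √3 : 2.
Long leg = short leg·√3  →  short leg = 13.28/√3 = 7.667
Hypotenuse = 2·(short leg) = 2·13.28/√3 = 15.33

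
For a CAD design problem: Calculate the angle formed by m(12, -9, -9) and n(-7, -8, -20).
m·n = 168, |m|² = 306, |n|² = 513
cos θ = 168/√156978 ≈ 0.424
θ ≈ 64.91°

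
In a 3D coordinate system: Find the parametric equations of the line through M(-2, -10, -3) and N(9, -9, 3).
Direction vector d = N - M = (11, 1, 6)
x = -2 + 11t, y = -10 + t, z = -3 + 6t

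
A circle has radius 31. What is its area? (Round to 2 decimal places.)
Area = pi * r²
Area = pi * 31²
Area = pi * 961
Area = 3019.07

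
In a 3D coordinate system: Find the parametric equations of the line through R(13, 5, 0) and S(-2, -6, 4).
Direction vector d = S - R = (-15, -11, 4)
x = 13 - 15t, y = 5 - 11t, z = 0 + 4t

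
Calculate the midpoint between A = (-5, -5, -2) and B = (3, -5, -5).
Midpoint = ((-5+3)/2, (-5-5)/2, (-2-5)/2) = (-1, -5, -3.5)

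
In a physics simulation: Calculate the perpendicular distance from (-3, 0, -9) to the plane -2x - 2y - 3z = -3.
d = |(-2)(-3) + (-2)(0) + (-3)(-9) - (-3)| / √((-2)² + (-2)² + (-3)²) = 36/√17 = 8.731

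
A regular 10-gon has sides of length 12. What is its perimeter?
Perimeter = number of sides * side length
Perimeter = 10 * 12
Perimeter = 120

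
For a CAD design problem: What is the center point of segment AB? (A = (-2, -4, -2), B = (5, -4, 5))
Midpoint = ((-2+5)/2, (-4-4)/2, (-2+5)/2) = (1.5, -4, 1.5)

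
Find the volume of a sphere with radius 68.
Volume = (4/3) * pi * r³
Volume = (4/3) * pi * 68³
Volume = (4/3) * pi * 314432
Volume = 1317089.68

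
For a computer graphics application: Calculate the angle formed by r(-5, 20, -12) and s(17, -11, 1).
r·s = -317, |r|² = 569, |s|² = 411
cos θ = -317/√233859 ≈ -0.6555
θ ≈ 131.0°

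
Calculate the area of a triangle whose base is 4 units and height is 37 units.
Area = (1/2) * base * height
Area = (1/2) * 4 * 37
Area = 74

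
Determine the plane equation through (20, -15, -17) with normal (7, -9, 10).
d = n·P = (7)(20) + (-9)(-15) + (10)(-17) = 105
Plane: 7x - 9y + 10z = 105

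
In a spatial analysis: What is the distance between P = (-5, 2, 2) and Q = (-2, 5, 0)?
d = √[(3)² + (3)² + (-2)²] = √22 = 4.69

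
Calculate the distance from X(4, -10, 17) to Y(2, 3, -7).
d = √[(-2)² + (13)² + (-24)²] = √749 = 27.37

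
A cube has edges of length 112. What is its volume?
Volume = s³
Volume = 112³
Volume = 1404928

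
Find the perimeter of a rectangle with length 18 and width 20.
Perimeter = 2 * (length + width)
Perimeter = 2 * (18 + 20)
Perimeter = 2 * 38
Perimeter = 76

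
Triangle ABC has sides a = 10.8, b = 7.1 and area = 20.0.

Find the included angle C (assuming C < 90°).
Area = ½ab·sin(C)  →  sin(C) = 2·Area/(ab)
sin(C) = 2·20.0/(10.8·7.1) = 0.521648
C = arcsin(0.521648) = 31.44°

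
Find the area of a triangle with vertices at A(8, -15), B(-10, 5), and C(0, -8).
Using the coordinate formula: Area = (1/2)|x₁(y₂-y₃) + x₂(y₃-y₁) + x₃(y₁-y₂)|
Area = (1/2)|8(5-(-8)) + (-10)((-8)-(-15)) + 0((-15)-5)|
Area = (1/2)|8*13 + (-10)*7 + 0*(-20)|
Area = (1/2)|104 + (-70) + 0|
Area = (1/2)*34 = 17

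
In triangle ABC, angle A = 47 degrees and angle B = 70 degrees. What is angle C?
Sum of angles in a triangle = 180 degrees
Third angle = 180 - 47 - 70
Third angle = 63 degrees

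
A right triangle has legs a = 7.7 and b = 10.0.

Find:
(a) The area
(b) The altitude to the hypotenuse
(a) Area = ½ab = ½·7.7·10.0 = 38.5
(b) Hypotenuse c = √(7.7² + 10.0²) = √159.29 = 12.621
    Area = ½·c·h_c  →  h_c = 2·Area/c = 2·38.5/12.621 = 6.101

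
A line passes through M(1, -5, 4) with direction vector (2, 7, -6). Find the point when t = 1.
P(1) = (1 + 2(1), -5 + 7(1), 4 + (-6)(1)) = (3, 2, -2)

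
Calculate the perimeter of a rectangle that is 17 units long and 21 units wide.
Perimeter = 2 * (length + width)
Perimeter = 2 * (17 + 21)
Perimeter = 2 * 38
Perimeter = 76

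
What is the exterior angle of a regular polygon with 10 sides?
Exterior angle of a regular n-gon = 360/n
Exterior angle = 360/10
Exterior angle = 36 degrees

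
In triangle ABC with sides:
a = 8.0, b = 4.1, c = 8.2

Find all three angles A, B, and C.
By the law of cosines:
cos(A) = (b² + c² - a²)/(2bc) = 0.298186  →  A = 72.65°
cos(B) = (a² + c² - b²)/(2ac) = 0.872180  →  B = 29.29°
cos(C) = (a² + b² - c²)/(2ab) = 0.206860  →  C = 78.06°
Check: A + B + C = 180.0° ✓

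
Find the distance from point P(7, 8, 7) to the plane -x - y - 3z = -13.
d = |(-1)(7) + (-1)(8) + (-3)(7) - (-13)| / √((-1)² + (-1)² + (-3)²) = 23/√11 = 6.935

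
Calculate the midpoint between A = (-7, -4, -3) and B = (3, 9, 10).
Midpoint = ((-7+3)/2, (-4+9)/2, (-3+10)/2) = (-2, 2.5, 3.5)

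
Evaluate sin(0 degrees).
sin(0 degrees) = 0
Decimal approximation: 0.0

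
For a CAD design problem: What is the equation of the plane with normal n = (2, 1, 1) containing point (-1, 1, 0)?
d = n·P = (2)(-1) + (1)(1) + (1)(0) = -1
Plane: 2x + y + z = -1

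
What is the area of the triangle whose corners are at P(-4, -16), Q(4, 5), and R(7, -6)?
Using the coordinate formula: Area = (1/2)|x₁(y₂-y₃) + x₂(y₃-y₁) + x₃(y₁-y₂)|
Area = (1/2)|(-4)(5-(-6)) + 4((-6)-(-16)) + 7((-16)-5)|
Area = (1/2)|(-4)*11 + 4*10 + 7*(-21)|
Area = (1/2)|(-44) + 40 + (-147)|
Area = (1/2)*151 = 75.50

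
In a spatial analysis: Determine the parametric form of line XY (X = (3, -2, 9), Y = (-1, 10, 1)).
Direction vector d = Y - X = (-4, 12, -8)
x = 3 - 4t, y = -2 + 12t, z = 9 - 8t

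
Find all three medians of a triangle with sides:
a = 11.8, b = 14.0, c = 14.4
Using m_x = ½√(2y² + 2z² - x²):
m_a = ½√(2·14.0² + 2·14.4² - 11.8²) = ½√667.48 = 12.92
m_b = ½√(2·11.8² + 2·14.4² - 14.0²) = ½√497.2 = 11.15
m_c = ½√(2·11.8² + 2·14.0² - 14.4²) = ½√463.12 = 10.76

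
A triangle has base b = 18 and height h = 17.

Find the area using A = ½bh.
A = ½·18·17 = 153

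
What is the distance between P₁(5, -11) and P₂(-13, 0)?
Using the distance formula: d = sqrt((x₂-x₁)² + (y₂-y₁)²)
dx = (-13) - 5 = -18
dy = 0 - (-11) = 11
d = sqrt((-18)² + 11²) = sqrt(324 + 121) = sqrt(445) = 21.10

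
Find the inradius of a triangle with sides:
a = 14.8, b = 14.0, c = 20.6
s = (a+b+c)/2 = (14.8+14.0+20.6)/2 = 24.7
Area = √(s(s-a)(s-b)(s-c)) = √(24.7·9.9·10.7·4.1) = 103.574
r = Area/s = 103.574/24.7 = 4.193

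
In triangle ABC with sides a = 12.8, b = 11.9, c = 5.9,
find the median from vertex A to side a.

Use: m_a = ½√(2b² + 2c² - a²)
m_a = ½√(2·11.9² + 2·5.9² - 12.8²)
m_a = ½√(283.22 + 69.62 - 163.84) = ½√189 = 6.874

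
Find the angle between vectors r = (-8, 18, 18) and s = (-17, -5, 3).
r·s = 100, |r|² = 712, |s|² = 323
cos θ = 100/√229976 ≈ 0.2085
θ ≈ 77.96°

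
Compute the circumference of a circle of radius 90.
Circumference = 2 * pi * r
Circumference = 2 * pi * 90
Circumference = 565.49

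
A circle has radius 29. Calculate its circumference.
Circumference = 2 * pi * r
Circumference = 2 * pi * 29
Circumference = 182.21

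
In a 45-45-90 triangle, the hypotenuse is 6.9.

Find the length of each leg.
In a 45-45-90 triangle, hypotenuse = leg·√2  →  leg = hypotenuse/√2
leg = 6.9/√2 = 4.879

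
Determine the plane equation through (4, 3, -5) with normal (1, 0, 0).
d = n·P = (1)(4) + (0)(3) + (0)(-5) = 4
Plane: x = 4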